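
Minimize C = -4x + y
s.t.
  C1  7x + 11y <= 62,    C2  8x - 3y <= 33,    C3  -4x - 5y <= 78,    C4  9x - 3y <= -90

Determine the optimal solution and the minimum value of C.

x = -67/10, y = 99/10, minimum C = 367/10

Extreme points and C = -4x + y:
  (-1168/9, 794/9) → C = 1822/3
  (-67/10, 99/10) → C = 367/10
  (-12, -6) → C = 42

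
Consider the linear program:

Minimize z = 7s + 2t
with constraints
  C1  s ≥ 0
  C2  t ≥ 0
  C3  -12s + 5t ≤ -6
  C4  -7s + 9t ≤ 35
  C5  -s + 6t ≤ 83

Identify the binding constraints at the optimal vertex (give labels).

Vertices and z = 7s + 2t:
  (1/2, 0) → z = 7/2
  (229/73, 462/73) → z = 2527/73
  (179/11, 182/11) → z = 147
The feasible region is unbounded (it extends along (6, 1), (1, 0)), but z strictly increases along every unbounded feasible direction, so there is no improving ray and the minimum is attained at a vertex.

The minimum is at (1/2, 0). Substituting into each constraint, equality holds for C2 and C3; the remaining constraints have slack.

C2 and C3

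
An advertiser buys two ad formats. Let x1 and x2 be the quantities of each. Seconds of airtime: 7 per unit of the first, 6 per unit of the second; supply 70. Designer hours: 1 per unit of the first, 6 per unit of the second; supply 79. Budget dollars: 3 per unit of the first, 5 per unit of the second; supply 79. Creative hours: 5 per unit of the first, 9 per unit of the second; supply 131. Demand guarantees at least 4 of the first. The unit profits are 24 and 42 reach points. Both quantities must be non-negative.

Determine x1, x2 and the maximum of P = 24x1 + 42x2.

Corner points and P = 24x1 + 42x2:
  (10, 0) → P = 240
  (4, 0) → P = 96
  (4, 7) → P = 390

The optimum lies where 7x1 + 6x2 = 70 and x1 = 4.
Solving simultaneously gives x1 = 4, x2 = 7.

x1 = 4, x2 = 7, maximum P = 390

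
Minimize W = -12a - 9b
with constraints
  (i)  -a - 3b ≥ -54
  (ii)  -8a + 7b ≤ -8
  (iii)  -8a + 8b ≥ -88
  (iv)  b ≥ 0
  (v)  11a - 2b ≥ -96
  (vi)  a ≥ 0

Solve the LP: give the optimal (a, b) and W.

Vertices and W = -12a - 9b:
  (402/31, 424/31) → W = -8640/31
  (87/4, 43/4) → W = -1431/4
  (1, 0) → W = -12
  (11, 0) → W = -132

a = 87/4, b = 43/4, minimum W = -1431/4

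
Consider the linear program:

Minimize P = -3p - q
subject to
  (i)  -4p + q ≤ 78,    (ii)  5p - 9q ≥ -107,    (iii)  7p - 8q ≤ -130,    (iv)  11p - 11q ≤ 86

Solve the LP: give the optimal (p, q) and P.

The optimum lies where 5p - 9q = -107 and 7p - 8q = -130.
Solving simultaneously gives p = -314/23, q = 99/23.

p = -314/23, q = 99/23, minimum P = 843/23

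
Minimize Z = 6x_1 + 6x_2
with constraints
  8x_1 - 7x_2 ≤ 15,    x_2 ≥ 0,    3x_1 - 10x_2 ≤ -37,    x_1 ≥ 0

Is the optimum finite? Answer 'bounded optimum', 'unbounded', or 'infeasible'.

Vertices and Z = 6x_1 + 6x_2:
  (409/59, 341/59) → Z = 4500/59
  (0, 37/10) → Z = 111/5
The feasible region has finitely many vertices and no improving ray; the minimum is 111/5 at (0, 37/10).

bounded optimum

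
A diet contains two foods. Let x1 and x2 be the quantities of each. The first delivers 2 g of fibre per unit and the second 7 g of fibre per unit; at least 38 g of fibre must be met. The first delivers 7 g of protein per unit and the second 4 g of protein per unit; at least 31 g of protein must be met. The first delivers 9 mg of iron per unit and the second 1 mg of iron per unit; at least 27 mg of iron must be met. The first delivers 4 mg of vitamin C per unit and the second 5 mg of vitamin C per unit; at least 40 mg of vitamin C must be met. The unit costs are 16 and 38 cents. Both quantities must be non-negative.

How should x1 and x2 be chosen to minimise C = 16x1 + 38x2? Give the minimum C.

Extreme points and C = 16x1 + 38x2:
  (0, 27) → C = 1026
  (19, 0) → C = 304
  (5, 4) → C = 232
  (95/41, 252/41) → C = 11096/41
The feasible region is unbounded (it extends along (0, 1), (1, 0)), but C strictly increases along every unbounded feasible direction, so there is no improving ray and the minimum is attained at a vertex.

x1 = 5, x2 = 4, minimum C = 232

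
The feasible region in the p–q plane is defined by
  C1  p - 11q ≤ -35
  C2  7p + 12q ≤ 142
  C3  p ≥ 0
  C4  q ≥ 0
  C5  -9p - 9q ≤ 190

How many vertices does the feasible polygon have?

Pairwise boundary intersections that survive every other constraint:
  (1142/89, 387/89)
  (0, 35/11)
  (0, 71/6)

3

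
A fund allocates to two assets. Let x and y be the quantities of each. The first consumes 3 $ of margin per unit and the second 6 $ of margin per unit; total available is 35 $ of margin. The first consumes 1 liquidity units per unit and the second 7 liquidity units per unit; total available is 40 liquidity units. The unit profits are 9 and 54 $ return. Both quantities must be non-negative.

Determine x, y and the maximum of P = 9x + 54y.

The optimum lies where 3x + 6y = 35 and x + 7y = 40.
Solving simultaneously gives x = 1/3, y = 17/3.

x = 1/3, y = 17/3, maximum P = 309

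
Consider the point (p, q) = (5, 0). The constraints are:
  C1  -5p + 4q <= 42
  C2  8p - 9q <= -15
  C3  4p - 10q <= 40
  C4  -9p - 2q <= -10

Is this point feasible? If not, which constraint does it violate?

Constraint C2: 8p - 9q = 40, which is not ≤ -15. All other constraints are satisfied.

not feasible — violates C2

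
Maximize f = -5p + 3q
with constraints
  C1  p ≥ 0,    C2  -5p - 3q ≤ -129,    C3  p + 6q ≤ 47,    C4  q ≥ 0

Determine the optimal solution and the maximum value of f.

Feasible corners and f = -5p + 3q:
  (211/9, 106/27) → f = -949/9
  (129/5, 0) → f = -129
  (47, 0) → f = -235

p = 211/9, q = 106/27, maximum f = -949/9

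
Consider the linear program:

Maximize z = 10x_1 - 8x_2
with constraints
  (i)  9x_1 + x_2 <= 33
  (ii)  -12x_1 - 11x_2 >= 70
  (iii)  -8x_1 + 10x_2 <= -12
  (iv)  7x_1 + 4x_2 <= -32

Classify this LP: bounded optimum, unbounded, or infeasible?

unbounded

From the feasible point (164/29, -519/29), moving in the direction (1, -9) keeps every constraint satisfied while z increases without bound.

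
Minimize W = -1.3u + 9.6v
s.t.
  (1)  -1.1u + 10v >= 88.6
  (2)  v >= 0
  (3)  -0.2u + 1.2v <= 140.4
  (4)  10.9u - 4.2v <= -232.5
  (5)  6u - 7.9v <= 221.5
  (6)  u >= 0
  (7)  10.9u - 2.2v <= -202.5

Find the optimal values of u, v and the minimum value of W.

Feasible corners and W = -1.3u + 9.6v:
  (0, 117) → W = 5616/5
  (1647/316, 74493/632) → W = 3554253/3160
  (0, 2025/22) → W = 9720/11

The optimum lies where u = 0 and 10.9u - 2.2v = -202.5.
Solving simultaneously gives u = 0, v = 2025/22.

u = 0, v = 2025/22, minimum W = 9720/11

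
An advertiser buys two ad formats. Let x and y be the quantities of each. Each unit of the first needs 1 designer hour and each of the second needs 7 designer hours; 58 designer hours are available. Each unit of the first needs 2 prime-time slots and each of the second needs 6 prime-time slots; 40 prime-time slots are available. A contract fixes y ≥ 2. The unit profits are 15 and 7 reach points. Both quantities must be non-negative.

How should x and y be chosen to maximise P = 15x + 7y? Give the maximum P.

x = 14, y = 2, maximum P = 224

Feasible corners and P = 15x + 7y:
  (0, 20/3) → P = 140/3
  (0, 2) → P = 14
  (14, 2) → P = 224

The binding constraints are 2x + 6y = 40 and y = 2.
Solving simultaneously gives x = 14, y = 2.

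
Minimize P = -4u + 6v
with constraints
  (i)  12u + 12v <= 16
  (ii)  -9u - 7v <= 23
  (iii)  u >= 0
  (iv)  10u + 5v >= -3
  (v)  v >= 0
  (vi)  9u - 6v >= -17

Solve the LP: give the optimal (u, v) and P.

u = 4/3, v = 0, minimum P = -16/3

Extreme points and P = -4u + 6v:
  (0, 4/3) → P = 8
  (4/3, 0) → P = -16/3
  (0, 0) → P = 0

The binding constraints are 12u + 12v = 16 and v = 0.
Solving simultaneously gives u = 4/3, v = 0.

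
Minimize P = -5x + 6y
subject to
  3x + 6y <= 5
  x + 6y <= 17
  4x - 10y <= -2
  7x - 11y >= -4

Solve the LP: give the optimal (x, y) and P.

Vertices and P = -5x + 6y:
  (19/27, 13/27) → P = -17/27
  (31/75, 47/75) → P = 127/75
  (-9/13, -1/13) → P = 3

The optimum lies where 3x + 6y = 5 and 4x - 10y = -2.
Solving simultaneously gives x = 19/27, y = 13/27.

x = 19/27, y = 13/27, minimum P = -17/27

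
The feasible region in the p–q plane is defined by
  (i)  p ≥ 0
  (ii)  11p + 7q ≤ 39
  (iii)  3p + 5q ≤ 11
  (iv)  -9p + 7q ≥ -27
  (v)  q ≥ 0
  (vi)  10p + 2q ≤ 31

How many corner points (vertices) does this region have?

The feasible vertices (each the meet of two boundaries and inside every other half-plane) are:
  (0, 11/5)
  (0, 0)
  (133/44, 17/44)
  (3, 0)
  (271/88, 9/88)

5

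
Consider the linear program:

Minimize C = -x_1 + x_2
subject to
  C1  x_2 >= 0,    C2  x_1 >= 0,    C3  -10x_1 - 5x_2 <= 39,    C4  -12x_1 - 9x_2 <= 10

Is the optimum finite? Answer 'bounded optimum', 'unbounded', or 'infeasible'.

unbounded

From the feasible point (0, 0), moving in the direction (1, 0) keeps every constraint satisfied while C decreases without bound.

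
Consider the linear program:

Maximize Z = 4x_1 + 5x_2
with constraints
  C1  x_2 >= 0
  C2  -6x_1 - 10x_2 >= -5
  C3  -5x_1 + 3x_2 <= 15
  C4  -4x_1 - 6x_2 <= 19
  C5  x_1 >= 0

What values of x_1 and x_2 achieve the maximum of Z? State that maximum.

Corner points and Z = 4x_1 + 5x_2:
  (5/6, 0) → Z = 10/3
  (0, 0) → Z = 0
  (0, 1/2) → Z = 5/2

The optimum lies where x_2 = 0 and -6x_1 - 10x_2 = -5.
Solving simultaneously gives x_1 = 5/6, x_2 = 0.

x_1 = 5/6, x_2 = 0, maximum Z = 10/3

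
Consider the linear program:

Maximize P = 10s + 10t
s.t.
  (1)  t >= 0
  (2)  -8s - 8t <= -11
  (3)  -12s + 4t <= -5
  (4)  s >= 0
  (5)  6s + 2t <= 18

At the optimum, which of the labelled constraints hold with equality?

Feasible corners and P = 10s + 10t:
  (11/8, 0) → P = 55/4
  (3, 0) → P = 30
  (21/32, 23/32) → P = 55/4
  (41/24, 31/8) → P = 335/6

The maximum is at (41/24, 31/8). Substituting into each constraint, equality holds for (3) and (5); the remaining constraints have slack.

(3) and (5)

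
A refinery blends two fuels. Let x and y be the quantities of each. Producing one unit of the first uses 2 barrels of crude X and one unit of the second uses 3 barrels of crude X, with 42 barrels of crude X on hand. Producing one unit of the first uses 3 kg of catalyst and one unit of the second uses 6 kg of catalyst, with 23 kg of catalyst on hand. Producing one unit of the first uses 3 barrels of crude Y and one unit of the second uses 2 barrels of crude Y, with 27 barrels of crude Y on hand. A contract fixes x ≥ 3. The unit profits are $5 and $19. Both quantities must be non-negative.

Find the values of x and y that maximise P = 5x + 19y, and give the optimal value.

Corner points and P = 5x + 19y:
  (23/3, 0) → P = 115/3
  (3, 0) → P = 15
  (3, 7/3) → P = 178/3

The binding constraints are 3x + 6y = 23 and x = 3.
Solving simultaneously gives x = 3, y = 7/3.

x = 3, y = 7/3, maximum P = 178/3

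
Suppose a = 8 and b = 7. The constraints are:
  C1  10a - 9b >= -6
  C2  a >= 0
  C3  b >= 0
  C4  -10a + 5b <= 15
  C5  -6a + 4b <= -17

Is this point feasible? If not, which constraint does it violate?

feasible

C1: 17 ≥ -6 ✓
C2: 8 ≥ 0 ✓
C3: 7 ≥ 0 ✓
C4: -45 ≤ 15 ✓
C5: -20 ≤ -17 ✓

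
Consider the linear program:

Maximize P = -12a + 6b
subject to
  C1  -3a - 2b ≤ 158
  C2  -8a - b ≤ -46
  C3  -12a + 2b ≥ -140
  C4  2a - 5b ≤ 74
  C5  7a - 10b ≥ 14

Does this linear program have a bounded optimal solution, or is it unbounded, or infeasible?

bounded optimum

Extreme points and P = -12a + 6b:
  (152/21, -250/21) → P = -1108/7
  (158/29, 70/29) → P = -1476/29
  (69/7, -76/7) → P = -1284/7
  (686/53, 406/53) → P = -5796/53
The feasible region has finitely many vertices and no improving ray; the maximum is -1476/29 at (158/29, 70/29).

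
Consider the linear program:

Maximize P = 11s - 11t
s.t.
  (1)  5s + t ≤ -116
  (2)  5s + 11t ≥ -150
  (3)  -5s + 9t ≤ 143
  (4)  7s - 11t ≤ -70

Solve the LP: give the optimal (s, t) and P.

Feasible corners and P = 11s - 11t:
  (-563/25, -17/5) → P = -5258/25
  (-1187/50, 27/10) → P = -7271/25
  (-2923/100, -7/20) → P = -7942/25

s = -563/25, t = -17/5, maximum P = -5258/25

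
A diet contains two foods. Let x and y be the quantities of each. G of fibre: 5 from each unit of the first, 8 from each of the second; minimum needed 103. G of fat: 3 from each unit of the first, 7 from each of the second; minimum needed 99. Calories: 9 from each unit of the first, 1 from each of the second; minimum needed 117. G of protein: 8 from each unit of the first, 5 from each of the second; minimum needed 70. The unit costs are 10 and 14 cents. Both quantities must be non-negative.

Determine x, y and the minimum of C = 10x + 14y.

x = 12, y = 9, minimum C = 246

Corner points and C = 10x + 14y:
  (0, 117) → C = 1638
  (33, 0) → C = 330
  (12, 9) → C = 246
The feasible region is unbounded (it extends along (0, 1), (1, 0)), but C strictly increases along every unbounded feasible direction, so there is no improving ray and the minimum is attained at a vertex.

At the optimal vertex, 3x + 7y = 99 and 9x + y = 117.
Solving simultaneously gives x = 12, y = 9.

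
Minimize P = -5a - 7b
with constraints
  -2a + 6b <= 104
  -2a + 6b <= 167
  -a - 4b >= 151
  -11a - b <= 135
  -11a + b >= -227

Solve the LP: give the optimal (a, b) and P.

a = 757/45, b = -1888/45, minimum P = 9431/45

Vertices and P = -5a - 7b:
  (-389/43, -1526/43) → P = 12627/43
  (757/45, -1888/45) → P = 9431/45
  (46/11, -181) → P = 13707/11

The binding constraints are -a - 4b = 151 and -11a + b = -227.
Solving simultaneously gives a = 757/45, b = -1888/45.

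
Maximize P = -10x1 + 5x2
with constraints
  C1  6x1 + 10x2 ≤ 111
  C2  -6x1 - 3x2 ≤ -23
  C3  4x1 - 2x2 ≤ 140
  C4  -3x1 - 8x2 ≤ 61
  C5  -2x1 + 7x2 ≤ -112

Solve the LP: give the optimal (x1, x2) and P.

x1 = 469/37, x2 = -458/37, maximum P = -6980/37

Vertices and P = -10x1 + 5x2:
  (811/26, -99/13) → P = -350
  (1897/62, -225/31) → P = -10610/31
  (499/19, -332/19) → P = -350
  (469/37, -458/37) → P = -6980/37

The optimum lies where -3x1 - 8x2 = 61 and -2x1 + 7x2 = -112.
Solving simultaneously gives x1 = 469/37, x2 = -458/37.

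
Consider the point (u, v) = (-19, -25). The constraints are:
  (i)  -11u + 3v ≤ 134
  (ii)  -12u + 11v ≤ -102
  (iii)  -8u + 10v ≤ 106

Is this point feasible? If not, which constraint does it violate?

Constraint (ii): -12u + 11v = -47, which is not ≤ -102. All other constraints are satisfied.

not feasible — violates (ii)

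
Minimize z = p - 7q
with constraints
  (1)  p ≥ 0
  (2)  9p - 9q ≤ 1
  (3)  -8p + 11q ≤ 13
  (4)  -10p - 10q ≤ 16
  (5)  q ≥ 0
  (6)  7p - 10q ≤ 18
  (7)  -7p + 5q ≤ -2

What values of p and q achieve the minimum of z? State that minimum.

p = 128/27, q = 125/27, minimum z = -83/3

Vertices and z = p - 7q:
  (128/27, 125/27) → z = -83/3
  (13/18, 11/18) → z = -32/9
  (87/37, 107/37) → z = -662/37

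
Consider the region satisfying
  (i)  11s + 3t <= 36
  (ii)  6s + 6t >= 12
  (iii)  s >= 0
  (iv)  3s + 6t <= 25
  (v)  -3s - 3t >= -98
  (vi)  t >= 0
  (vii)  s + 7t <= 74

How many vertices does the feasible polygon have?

5

Pairwise boundary intersections that survive every other constraint:
  (47/19, 167/57)
  (36/11, 0)
  (0, 2)
  (2, 0)
  (0, 25/6)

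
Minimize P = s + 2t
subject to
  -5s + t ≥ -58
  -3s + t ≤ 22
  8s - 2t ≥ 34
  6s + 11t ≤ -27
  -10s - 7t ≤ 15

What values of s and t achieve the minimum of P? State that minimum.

s = 391/45, t = -131/9, minimum P = -919/45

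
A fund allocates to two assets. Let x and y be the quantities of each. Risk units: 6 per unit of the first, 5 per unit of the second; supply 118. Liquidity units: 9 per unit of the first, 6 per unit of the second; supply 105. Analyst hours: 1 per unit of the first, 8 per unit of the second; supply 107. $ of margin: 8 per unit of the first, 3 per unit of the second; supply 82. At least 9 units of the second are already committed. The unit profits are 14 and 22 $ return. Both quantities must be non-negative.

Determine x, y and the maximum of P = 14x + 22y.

Feasible corners and P = 14x + 22y:
  (0, 107/8) → P = 1177/4
  (0, 9) → P = 198
  (3, 13) → P = 328
  (17/3, 9) → P = 832/3

x = 3, y = 13, maximum P = 328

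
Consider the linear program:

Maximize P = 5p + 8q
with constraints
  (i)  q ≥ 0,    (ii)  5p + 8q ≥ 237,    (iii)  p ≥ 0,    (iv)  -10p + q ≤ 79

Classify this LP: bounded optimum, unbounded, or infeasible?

From the feasible point (237/5, 0), moving in the direction (1, 10) keeps every constraint satisfied while P increases without bound.

unbounded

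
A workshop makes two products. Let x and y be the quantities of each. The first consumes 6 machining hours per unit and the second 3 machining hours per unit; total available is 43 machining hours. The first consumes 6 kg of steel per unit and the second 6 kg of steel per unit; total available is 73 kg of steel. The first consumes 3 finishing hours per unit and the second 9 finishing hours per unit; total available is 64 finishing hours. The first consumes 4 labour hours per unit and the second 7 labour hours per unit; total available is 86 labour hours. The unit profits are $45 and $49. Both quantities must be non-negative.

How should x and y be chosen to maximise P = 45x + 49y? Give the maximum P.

At the optimal vertex, 6x + 3y = 43 and 3x + 9y = 64.
Solving simultaneously gives x = 13/3, y = 17/3.

x = 13/3, y = 17/3, maximum P = 1418/3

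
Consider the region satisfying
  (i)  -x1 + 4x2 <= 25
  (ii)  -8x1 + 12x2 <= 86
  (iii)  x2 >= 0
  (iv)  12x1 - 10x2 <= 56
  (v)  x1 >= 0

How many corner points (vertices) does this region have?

4

The feasible vertices (each the meet of two boundaries and inside every other half-plane) are:
  (237/19, 178/19)
  (0, 25/4)
  (14/3, 0)
  (0, 0)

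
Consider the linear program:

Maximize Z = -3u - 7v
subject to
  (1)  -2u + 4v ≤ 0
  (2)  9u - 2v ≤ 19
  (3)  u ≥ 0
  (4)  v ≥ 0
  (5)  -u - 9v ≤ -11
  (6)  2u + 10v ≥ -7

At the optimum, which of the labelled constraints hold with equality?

Feasible corners and Z = -3u - 7v:
  (19/8, 19/16) → Z = -247/16
  (2, 1) → Z = -13
  (193/83, 80/83) → Z = -1139/83

The maximum is at (2, 1). Substituting into each constraint, equality holds for (1) and (5); the remaining constraints have slack.

(1) and (5)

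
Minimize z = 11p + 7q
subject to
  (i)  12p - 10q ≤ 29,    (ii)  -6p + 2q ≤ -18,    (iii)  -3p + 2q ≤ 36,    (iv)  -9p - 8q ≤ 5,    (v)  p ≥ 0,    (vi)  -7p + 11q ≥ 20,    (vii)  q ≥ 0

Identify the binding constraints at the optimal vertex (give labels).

(ii) and (vi)

Corner points and z = 11p + 7q:
  (519/62, 443/62) → z = 4405/31
  (18, 45) → z = 513
  (119/26, 123/26) → z = 1085/13
The feasible region is unbounded (it extends along (2, 3), (5, 6)), but z strictly increases along every unbounded feasible direction, so there is no improving ray and the minimum is attained at a vertex.

The minimum is at (119/26, 123/26). Substituting into each constraint, equality holds for (ii) and (vi); the remaining constraints have slack.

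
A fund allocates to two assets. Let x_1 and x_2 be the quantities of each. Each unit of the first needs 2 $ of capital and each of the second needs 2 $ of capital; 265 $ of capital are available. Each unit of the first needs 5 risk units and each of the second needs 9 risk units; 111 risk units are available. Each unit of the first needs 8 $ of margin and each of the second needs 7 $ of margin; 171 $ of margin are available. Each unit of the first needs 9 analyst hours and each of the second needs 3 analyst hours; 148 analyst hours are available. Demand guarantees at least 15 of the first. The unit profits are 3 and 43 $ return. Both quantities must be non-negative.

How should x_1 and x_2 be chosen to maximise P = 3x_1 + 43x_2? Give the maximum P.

Extreme points and P = 3x_1 + 43x_2:
  (148/9, 0) → P = 148/3
  (15, 0) → P = 45
  (333/22, 259/66) → P = 7067/33
  (15, 4) → P = 217

The binding constraints are 5x_1 + 9x_2 = 111 and x_1 = 15.
Solving simultaneously gives x_1 = 15, x_2 = 4.

x_1 = 15, x_2 = 4, maximum P = 217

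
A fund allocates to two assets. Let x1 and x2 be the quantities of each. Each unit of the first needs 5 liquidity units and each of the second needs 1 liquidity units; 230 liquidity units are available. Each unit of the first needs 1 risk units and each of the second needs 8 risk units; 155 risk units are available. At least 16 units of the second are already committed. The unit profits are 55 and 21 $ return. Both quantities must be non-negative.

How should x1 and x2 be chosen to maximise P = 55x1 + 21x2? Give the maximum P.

x1 = 27, x2 = 16, maximum P = 1821

The optimum lies where x1 + 8x2 = 155 and x2 = 16.
Solving simultaneously gives x1 = 27, x2 = 16.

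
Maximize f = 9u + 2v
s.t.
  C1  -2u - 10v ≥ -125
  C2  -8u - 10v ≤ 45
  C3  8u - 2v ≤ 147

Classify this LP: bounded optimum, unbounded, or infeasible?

Feasible corners and f = 9u + 2v:
  (-85/3, 109/6) → f = -656/3
  (430/21, 353/42) → f = 4223/21
  (115/8, -16) → f = 779/8
The feasible region has finitely many vertices and no improving ray; the maximum is 4223/21 at (430/21, 353/42).

bounded optimum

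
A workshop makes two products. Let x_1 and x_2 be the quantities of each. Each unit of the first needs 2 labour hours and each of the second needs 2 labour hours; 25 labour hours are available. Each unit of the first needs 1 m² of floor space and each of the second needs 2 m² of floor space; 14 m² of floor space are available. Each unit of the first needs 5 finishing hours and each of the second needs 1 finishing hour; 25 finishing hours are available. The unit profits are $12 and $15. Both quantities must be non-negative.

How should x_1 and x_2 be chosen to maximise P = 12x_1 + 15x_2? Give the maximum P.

Extreme points and P = 12x_1 + 15x_2:
  (0, 0) → P = 0
  (0, 7) → P = 105
  (5, 0) → P = 60
  (4, 5) → P = 123

The binding constraints are x_1 + 2x_2 = 14 and 5x_1 + x_2 = 25.
Solving simultaneously gives x_1 = 4, x_2 = 5.

x_1 = 4, x_2 = 5, maximum P = 123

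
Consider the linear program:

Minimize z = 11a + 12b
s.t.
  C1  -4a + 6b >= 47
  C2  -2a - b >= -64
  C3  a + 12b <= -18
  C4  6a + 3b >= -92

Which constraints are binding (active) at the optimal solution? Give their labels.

Vertices and z = 11a + 12b:
  (-112/9, -25/54) → z = -1282/9
  (-231/16, -43/24) → z = -2885/16
  (-350/23, -16/69) → z = -3914/23

The minimum is at (-231/16, -43/24). Substituting into each constraint, equality holds for C1 and C4; the remaining constraints have slack.

C1 and C4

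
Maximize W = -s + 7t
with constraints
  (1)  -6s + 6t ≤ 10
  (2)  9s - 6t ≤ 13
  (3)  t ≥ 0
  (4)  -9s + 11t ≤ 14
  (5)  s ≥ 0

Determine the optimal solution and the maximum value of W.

Feasible corners and W = -s + 7t:
  (13/9, 0) → W = -13/9
  (227/45, 27/5) → W = 1474/45
  (0, 0) → W = 0
  (0, 14/11) → W = 98/11

s = 227/45, t = 27/5, maximum W = 1474/45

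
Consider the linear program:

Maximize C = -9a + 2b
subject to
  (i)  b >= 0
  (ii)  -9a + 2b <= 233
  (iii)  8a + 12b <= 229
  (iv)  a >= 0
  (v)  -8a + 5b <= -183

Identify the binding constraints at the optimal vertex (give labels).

Extreme points and C = -9a + 2b:
  (229/8, 0) → C = -2061/8
  (183/8, 0) → C = -1647/8
  (3341/136, 46/17) → C = -29333/136

The maximum is at (183/8, 0). Substituting into each constraint, equality holds for (i) and (v); the remaining constraints have slack.

(i) and (v)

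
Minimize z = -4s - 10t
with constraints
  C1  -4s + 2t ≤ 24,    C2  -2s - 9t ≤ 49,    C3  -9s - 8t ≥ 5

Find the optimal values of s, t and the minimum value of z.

s = -101/25, t = 98/25, minimum z = -576/25

The binding constraints are -4s + 2t = 24 and -9s - 8t = 5.
Solving simultaneously gives s = -101/25, t = 98/25.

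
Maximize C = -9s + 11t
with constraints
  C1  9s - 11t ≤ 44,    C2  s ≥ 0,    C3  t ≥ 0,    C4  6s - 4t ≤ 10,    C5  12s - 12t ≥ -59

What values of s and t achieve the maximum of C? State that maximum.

Vertices and C = -9s + 11t:
  (0, 0) → C = 0
  (0, 59/12) → C = 649/12
  (5/3, 0) → C = -15
  (89/6, 79/4) → C = 335/4

s = 89/6, t = 79/4, maximum C = 335/4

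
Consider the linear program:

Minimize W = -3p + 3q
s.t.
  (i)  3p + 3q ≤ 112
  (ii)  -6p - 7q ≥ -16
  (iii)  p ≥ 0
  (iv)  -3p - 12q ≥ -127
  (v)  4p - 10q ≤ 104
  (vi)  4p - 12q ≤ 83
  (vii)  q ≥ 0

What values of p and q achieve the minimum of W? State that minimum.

p = 8/3, q = 0, minimum W = -8

Feasible corners and W = -3p + 3q:
  (0, 16/7) → W = 48/7
  (8/3, 0) → W = -8
  (0, 0) → W = 0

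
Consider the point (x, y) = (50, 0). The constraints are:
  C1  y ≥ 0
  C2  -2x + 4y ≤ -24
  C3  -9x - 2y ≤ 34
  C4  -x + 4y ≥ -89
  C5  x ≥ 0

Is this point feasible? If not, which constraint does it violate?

C1: 0 ≥ 0 ✓
C2: -100 ≤ -24 ✓
C3: -450 ≤ 34 ✓
C4: -50 ≥ -89 ✓
C5: 50 ≥ 0 ✓

feasible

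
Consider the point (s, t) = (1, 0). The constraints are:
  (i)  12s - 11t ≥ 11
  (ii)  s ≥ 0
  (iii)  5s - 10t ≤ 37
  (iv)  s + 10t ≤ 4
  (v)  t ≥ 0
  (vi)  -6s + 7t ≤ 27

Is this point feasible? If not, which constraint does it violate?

(i): 12 ≥ 11 ✓
(ii): 1 ≥ 0 ✓
(iii): 5 ≤ 37 ✓
(iv): 1 ≤ 4 ✓
(v): 0 ≥ 0 ✓
(vi): -6 ≤ 27 ✓

feasible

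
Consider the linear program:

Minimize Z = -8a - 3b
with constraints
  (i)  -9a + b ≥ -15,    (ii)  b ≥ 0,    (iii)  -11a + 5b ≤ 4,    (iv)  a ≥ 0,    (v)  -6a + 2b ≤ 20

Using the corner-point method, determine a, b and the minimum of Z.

Corner points and Z = -8a - 3b:
  (5/3, 0) → Z = -40/3
  (79/34, 201/34) → Z = -1235/34
  (0, 0) → Z = 0
  (0, 4/5) → Z = -12/5

The optimum lies where -9a + b = -15 and -11a + 5b = 4.
Solving simultaneously gives a = 79/34, b = 201/34.

a = 79/34, b = 201/34, minimum Z = -1235/34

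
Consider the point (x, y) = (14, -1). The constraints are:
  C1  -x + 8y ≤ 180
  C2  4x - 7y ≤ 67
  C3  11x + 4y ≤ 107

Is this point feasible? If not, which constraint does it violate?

Constraint C3: 11x + 4y = 150, which is not ≤ 107. All other constraints are satisfied.

not feasible — violates C3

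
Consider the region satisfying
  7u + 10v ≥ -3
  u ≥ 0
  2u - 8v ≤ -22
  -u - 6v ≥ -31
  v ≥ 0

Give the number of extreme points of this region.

3

Of the 10 pairwise boundary intersections, those satisfying every inequality are:
  (0, 11/4)
  (0, 31/6)
  (29/5, 21/5)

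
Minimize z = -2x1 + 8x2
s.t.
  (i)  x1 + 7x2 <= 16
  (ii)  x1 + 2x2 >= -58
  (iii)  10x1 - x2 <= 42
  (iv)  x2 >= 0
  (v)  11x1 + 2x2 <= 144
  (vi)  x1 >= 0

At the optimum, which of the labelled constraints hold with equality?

(iii) and (iv)

Corner points and z = -2x1 + 8x2:
  (310/71, 118/71) → z = 324/71
  (0, 16/7) → z = 128/7
  (21/5, 0) → z = -42/5
  (0, 0) → z = 0

The minimum is at (21/5, 0). Substituting into each constraint, equality holds for (iii) and (iv); the remaining constraints have slack.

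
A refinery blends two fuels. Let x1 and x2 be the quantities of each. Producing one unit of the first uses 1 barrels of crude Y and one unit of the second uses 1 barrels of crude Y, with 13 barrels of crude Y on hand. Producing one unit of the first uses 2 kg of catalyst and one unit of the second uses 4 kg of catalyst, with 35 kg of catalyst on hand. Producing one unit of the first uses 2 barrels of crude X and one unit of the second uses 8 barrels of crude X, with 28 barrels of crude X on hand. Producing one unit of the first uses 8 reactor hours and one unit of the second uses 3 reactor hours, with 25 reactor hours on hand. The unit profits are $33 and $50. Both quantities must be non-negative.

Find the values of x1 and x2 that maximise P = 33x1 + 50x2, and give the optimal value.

Feasible corners and P = 33x1 + 50x2:
  (0, 0) → P = 0
  (0, 7/2) → P = 175
  (25/8, 0) → P = 825/8
  (2, 3) → P = 216

The optimum lies where 2x1 + 8x2 = 28 and 8x1 + 3x2 = 25.
Solving simultaneously gives x1 = 2, x2 = 3.

x1 = 2, x2 = 3, maximum P = 216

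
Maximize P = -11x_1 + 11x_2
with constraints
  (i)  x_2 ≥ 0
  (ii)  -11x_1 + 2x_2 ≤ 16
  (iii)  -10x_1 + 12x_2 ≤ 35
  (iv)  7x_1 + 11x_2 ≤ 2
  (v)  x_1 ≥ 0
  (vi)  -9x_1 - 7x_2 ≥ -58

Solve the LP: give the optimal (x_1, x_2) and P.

x_1 = 0, x_2 = 2/11, maximum P = 2

Feasible corners and P = -11x_1 + 11x_2:
  (2/7, 0) → P = -22/7
  (0, 0) → P = 0
  (0, 2/11) → P = 2

The optimum lies where 7x_1 + 11x_2 = 2 and x_1 = 0.
Solving simultaneously gives x_1 = 0, x_2 = 2/11.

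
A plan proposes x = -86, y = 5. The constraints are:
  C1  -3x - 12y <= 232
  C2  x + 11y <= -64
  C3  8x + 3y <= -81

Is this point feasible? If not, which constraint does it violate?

Constraint C2: x + 11y = -31, which is not ≤ -64. All other constraints are satisfied.

not feasible — violates C2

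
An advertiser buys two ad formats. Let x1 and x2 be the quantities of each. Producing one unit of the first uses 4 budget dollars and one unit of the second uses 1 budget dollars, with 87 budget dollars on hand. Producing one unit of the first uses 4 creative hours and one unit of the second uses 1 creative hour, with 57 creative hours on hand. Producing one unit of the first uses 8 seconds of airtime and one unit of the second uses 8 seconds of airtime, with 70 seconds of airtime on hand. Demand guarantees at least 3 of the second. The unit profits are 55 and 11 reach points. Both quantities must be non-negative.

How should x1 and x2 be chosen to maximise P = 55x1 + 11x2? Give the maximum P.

Corner points and P = 55x1 + 11x2:
  (0, 35/4) → P = 385/4
  (0, 3) → P = 33
  (23/4, 3) → P = 1397/4

At the optimal vertex, 8x1 + 8x2 = 70 and x2 = 3.
Solving simultaneously gives x1 = 23/4, x2 = 3.

x1 = 23/4, x2 = 3, maximum P = 1397/4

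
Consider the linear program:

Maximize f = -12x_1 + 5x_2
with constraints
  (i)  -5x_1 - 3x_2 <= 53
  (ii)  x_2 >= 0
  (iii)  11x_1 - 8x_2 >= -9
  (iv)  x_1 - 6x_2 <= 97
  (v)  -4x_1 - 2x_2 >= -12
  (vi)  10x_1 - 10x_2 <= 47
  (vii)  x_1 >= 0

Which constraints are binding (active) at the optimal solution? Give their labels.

(iii) and (vii)

Vertices and f = -12x_1 + 5x_2:
  (3, 0) → f = -36
  (0, 0) → f = 0
  (13/9, 28/9) → f = -16/9
  (0, 9/8) → f = 45/8

The maximum is at (0, 9/8). Substituting into each constraint, equality holds for (iii) and (vii); the remaining constraints have slack.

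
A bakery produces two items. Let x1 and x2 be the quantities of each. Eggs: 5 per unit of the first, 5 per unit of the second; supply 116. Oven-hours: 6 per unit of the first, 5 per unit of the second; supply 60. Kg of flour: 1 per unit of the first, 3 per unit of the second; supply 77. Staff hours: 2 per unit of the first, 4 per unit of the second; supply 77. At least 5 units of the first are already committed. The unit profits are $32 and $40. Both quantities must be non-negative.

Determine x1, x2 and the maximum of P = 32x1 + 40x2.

Feasible corners and P = 32x1 + 40x2:
  (10, 0) → P = 320
  (5, 0) → P = 160
  (5, 6) → P = 400

x1 = 5, x2 = 6, maximum P = 400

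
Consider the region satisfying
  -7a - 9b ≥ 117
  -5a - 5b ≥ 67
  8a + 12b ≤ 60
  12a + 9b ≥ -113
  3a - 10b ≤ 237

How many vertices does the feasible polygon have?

Of the 10 pairwise boundary intersections, those satisfying every inequality are:
  (38/15, -239/15)
  (103/13, -1386/65)
  (1003/147, -1061/49)

3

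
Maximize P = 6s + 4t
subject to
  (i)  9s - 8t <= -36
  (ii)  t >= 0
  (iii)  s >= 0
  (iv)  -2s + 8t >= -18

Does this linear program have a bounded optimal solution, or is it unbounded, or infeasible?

From the feasible point (0, 9/2), moving in the direction (0, 1) keeps every constraint satisfied while P increases without bound.

unbounded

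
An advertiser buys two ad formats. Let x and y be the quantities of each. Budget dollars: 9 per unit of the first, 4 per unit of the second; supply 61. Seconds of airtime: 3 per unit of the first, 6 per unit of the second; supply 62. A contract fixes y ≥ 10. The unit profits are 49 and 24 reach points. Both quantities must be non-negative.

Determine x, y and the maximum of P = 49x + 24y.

x = 2/3, y = 10, maximum P = 818/3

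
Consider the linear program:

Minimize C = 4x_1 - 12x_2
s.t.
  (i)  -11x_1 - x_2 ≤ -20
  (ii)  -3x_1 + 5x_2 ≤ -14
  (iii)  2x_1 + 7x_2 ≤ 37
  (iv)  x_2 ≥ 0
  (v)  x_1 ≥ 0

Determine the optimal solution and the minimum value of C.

Extreme points and C = 4x_1 - 12x_2:
  (283/31, 83/31) → C = 136/31
  (14/3, 0) → C = 56/3
  (37/2, 0) → C = 74

x_1 = 283/31, x_2 = 83/31, minimum C = 136/31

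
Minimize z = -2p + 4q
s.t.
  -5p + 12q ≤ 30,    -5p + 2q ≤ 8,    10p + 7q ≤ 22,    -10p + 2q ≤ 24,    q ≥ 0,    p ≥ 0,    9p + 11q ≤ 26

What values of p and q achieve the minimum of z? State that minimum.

Corner points and z = -2p + 4q:
  (11/5, 0) → z = -22/5
  (60/47, 62/47) → z = 128/47
  (0, 0) → z = 0
  (0, 26/11) → z = 104/11

At the optimal vertex, 10p + 7q = 22 and q = 0.
Solving simultaneously gives p = 11/5, q = 0.

p = 11/5, q = 0, minimum z = -22/5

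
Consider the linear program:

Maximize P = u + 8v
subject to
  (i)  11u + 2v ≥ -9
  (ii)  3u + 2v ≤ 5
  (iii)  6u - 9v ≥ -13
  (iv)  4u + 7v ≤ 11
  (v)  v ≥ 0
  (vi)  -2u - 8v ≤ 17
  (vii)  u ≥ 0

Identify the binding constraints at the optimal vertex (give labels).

Extreme points and P = u + 8v:
  (1, 1) → P = 9
  (5/3, 0) → P = 5/3
  (4/39, 59/39) → P = 476/39
  (0, 13/9) → P = 104/9
  (0, 0) → P = 0

The maximum is at (4/39, 59/39). Substituting into each constraint, equality holds for (iii) and (iv); the remaining constraints have slack.

(iii) and (iv)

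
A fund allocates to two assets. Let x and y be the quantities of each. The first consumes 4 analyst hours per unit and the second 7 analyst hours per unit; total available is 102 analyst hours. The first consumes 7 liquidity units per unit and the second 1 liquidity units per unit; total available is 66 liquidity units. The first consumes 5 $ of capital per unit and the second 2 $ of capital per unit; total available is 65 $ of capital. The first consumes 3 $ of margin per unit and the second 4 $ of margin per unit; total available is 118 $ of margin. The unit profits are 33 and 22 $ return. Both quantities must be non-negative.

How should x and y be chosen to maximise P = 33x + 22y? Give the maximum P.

Vertices and P = 33x + 22y:
  (0, 0) → P = 0
  (0, 102/7) → P = 2244/7
  (66/7, 0) → P = 2178/7
  (8, 10) → P = 484

The binding constraints are 4x + 7y = 102 and 7x + y = 66.
Solving simultaneously gives x = 8, y = 10.

x = 8, y = 10, maximum P = 484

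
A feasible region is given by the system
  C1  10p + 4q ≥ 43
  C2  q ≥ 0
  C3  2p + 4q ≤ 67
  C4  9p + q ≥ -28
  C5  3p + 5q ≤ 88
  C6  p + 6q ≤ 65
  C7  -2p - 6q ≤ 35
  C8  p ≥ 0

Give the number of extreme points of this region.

5

Of the 28 pairwise boundary intersections, those satisfying every inequality are:
  (43/10, 0)
  (0, 43/4)
  (88/3, 0)
  (203/13, 107/13)
  (0, 65/6)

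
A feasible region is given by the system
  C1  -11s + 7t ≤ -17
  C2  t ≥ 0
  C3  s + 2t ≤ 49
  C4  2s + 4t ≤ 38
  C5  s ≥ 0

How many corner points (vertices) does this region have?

3

Of the 9 pairwise boundary intersections, those satisfying every inequality are:
  (17/11, 0)
  (167/29, 192/29)
  (19, 0)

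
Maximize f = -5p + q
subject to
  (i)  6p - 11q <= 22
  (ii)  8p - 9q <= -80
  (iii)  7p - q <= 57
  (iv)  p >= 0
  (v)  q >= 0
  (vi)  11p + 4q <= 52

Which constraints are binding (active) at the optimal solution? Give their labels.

Corner points and f = -5p + q:
  (0, 80/9) → f = 80/9
  (148/131, 1296/131) → f = 556/131
  (0, 13) → f = 13

The maximum is at (0, 13). Substituting into each constraint, equality holds for (iv) and (vi); the remaining constraints have slack.

(iv) and (vi)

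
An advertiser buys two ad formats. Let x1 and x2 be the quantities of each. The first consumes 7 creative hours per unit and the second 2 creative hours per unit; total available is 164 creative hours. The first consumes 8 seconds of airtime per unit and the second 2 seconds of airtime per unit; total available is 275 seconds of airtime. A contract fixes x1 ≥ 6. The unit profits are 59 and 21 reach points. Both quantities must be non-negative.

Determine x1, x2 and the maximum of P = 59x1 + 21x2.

x1 = 6, x2 = 61, maximum P = 1635

Corner points and P = 59x1 + 21x2:
  (164/7, 0) → P = 9676/7
  (6, 0) → P = 354
  (6, 61) → P = 1635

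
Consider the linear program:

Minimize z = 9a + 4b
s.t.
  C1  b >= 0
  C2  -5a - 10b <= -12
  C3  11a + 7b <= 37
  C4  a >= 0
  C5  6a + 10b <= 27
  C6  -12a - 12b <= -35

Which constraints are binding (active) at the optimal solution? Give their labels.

Extreme points and z = 9a + 4b:
  (37/11, 0) → z = 333/11
  (35/12, 0) → z = 105/4
  (181/68, 75/68) → z = 1929/68
  (13/24, 19/8) → z = 115/8

The minimum is at (13/24, 19/8). Substituting into each constraint, equality holds for C5 and C6; the remaining constraints have slack.

C5 and C6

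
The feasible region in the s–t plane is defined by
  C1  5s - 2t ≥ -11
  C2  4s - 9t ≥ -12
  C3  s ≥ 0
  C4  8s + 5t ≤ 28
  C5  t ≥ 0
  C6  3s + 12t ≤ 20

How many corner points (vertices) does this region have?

5

Pairwise boundary intersections that survive every other constraint:
  (0, 4/3)
  (12/25, 116/75)
  (0, 0)
  (7/2, 0)
  (236/81, 76/81)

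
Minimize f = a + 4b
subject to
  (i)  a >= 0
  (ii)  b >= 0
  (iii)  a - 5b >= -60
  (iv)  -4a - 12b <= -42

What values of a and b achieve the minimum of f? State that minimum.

a = 21/2, b = 0, minimum f = 21/2

Feasible corners and f = a + 4b:
  (0, 12) → f = 48
  (0, 7/2) → f = 14
  (21/2, 0) → f = 21/2
The feasible region is unbounded (it extends along (5, 1), (1, 0)), but f strictly increases along every unbounded feasible direction, so there is no improving ray and the minimum is attained at a vertex.

The binding constraints are b = 0 and -4a - 12b = -42.
Solving simultaneously gives a = 21/2, b = 0.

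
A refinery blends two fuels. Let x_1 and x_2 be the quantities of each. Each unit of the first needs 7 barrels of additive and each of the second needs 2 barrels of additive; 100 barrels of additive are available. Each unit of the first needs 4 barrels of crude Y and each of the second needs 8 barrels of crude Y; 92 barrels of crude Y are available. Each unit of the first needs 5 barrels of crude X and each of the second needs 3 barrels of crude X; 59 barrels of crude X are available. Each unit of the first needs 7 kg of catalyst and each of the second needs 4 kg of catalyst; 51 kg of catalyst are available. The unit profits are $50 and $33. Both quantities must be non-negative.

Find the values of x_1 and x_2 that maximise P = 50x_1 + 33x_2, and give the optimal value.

The optimum lies where 4x_1 + 8x_2 = 92 and 7x_1 + 4x_2 = 51.
Solving simultaneously gives x_1 = 1, x_2 = 11.

x_1 = 1, x_2 = 11, maximum P = 413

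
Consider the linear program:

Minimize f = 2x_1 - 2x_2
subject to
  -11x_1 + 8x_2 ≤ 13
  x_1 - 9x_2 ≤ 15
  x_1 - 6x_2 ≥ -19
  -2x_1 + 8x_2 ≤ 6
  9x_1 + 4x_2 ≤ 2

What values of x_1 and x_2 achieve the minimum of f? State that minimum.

The optimum lies where -11x_1 + 8x_2 = 13 and -2x_1 + 8x_2 = 6.
Solving simultaneously gives x_1 = -7/9, x_2 = 5/9.

x_1 = -7/9, x_2 = 5/9, minimum f = -8/3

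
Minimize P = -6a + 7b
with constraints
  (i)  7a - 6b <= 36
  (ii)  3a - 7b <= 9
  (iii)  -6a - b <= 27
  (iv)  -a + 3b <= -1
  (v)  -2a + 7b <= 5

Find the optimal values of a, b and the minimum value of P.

a = 198/31, b = 45/31, minimum P = -873/31

Feasible corners and P = -6a + 7b:
  (198/31, 45/31) → P = -873/31
  (34/5, 29/15) → P = -409/15
  (-4, -3) → P = 3
  (-80/19, -33/19) → P = 249/19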